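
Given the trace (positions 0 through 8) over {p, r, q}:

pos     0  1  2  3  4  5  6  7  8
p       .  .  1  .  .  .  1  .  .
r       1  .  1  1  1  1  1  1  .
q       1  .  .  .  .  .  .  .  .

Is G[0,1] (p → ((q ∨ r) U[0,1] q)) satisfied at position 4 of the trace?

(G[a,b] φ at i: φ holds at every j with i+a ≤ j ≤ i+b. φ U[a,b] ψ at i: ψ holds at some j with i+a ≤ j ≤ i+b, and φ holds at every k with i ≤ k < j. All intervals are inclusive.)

Check (p → ((q ∨ r) U[0,1] q)) at every j in [4,5]:
  j=4: antecedent false → ✓
  j=5: antecedent false → ✓
All positions satisfy it → formula holds.

Yes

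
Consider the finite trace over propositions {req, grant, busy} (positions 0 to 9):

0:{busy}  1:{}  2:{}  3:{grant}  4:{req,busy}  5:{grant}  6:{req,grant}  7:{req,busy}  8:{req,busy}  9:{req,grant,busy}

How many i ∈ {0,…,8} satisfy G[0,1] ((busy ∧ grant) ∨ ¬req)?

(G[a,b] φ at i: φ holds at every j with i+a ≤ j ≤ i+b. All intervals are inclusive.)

Evaluate at each i in [0,8]:
  i=0: ✓ (all of [0,1])
  i=1: ✓ (all of [1,2])
  i=2: ✓ (all of [2,3])
  i=3: ✗ (fails at j=4)
  i=4: ✗ (fails at j=4)
  i=5: ✗ (fails at j=6)
  i=6: ✗ (fails at j=6)
  i=7: ✗ (fails at j=7)
  i=8: ✗ (fails at j=8)
Positions where it holds: {0, 1, 2} → 3.

3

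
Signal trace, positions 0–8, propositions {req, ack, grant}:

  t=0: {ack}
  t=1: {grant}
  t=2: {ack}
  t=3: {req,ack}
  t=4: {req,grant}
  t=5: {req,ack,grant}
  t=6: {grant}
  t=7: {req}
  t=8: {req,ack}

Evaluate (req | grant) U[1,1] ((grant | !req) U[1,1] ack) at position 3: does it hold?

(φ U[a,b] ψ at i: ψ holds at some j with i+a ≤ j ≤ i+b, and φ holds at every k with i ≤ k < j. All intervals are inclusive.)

Need some j in [4,4] with ((grant | !req) U[1,1] ack), and (req | grant) at every k in [3,j-1].
  j=4: ((grant | !req) U[1,1] ack) holds; (req | grant) holds at every k in [3,3] → satisfied.

Holds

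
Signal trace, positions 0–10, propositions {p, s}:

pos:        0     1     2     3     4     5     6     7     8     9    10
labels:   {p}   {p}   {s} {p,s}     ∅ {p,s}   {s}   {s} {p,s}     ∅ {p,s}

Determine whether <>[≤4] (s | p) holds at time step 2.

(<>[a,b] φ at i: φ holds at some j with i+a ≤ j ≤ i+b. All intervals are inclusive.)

Yes

Check (s | p) at each j in [2,6]:
  j=2: true
  j=3: true
  j=4: false
  j=5: true
  j=6: true
Found at j=2 → formula holds.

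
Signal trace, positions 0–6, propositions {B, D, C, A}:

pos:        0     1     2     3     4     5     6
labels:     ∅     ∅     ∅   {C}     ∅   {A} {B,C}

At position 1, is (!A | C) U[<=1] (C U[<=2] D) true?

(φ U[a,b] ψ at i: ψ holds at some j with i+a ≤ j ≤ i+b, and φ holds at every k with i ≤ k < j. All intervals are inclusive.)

No

Need some j in [1,2] with (C U[<=2] D), and (!A | C) at every k in [1,j-1].
  j=1: (C U[<=2] D) — fails.
  j=2: (C U[<=2] D) — fails.
No j in the window works → until fails.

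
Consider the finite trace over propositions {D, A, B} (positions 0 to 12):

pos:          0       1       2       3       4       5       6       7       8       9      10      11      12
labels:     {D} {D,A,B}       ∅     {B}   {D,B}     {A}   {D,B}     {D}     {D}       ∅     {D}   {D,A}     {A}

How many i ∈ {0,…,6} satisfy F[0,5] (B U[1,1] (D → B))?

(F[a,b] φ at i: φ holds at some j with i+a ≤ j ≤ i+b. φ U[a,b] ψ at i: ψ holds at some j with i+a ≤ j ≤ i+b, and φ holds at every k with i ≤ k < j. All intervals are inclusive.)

5

Evaluate at each i in [0,6]:
  i=0: ✓ (witness j=1)
  i=1: ✓ (witness j=1)
  i=2: ✓ (witness j=3)
  i=3: ✓ (witness j=3)
  i=4: ✓ (witness j=4)
  i=5: ✗ (none in [5,10])
  i=6: ✗ (none in [6,11])
Positions where it holds: {0, 1, 2, 3, 4} → 5.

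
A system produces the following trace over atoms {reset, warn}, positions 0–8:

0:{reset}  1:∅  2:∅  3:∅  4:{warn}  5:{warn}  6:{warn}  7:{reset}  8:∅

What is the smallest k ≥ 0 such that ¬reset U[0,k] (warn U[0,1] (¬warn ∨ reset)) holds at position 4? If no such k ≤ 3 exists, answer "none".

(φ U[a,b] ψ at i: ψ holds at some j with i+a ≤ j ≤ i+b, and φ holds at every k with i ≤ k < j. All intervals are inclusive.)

Need earliest j ≥ 4 with (warn U[0,1] (¬warn ∨ reset)), and ¬reset at every k in [4,j-1].
  j=4: rhs fails.
  j=5: rhs fails.
  j=6: rhs holds; lhs holds on [4,5]. k = 2.

2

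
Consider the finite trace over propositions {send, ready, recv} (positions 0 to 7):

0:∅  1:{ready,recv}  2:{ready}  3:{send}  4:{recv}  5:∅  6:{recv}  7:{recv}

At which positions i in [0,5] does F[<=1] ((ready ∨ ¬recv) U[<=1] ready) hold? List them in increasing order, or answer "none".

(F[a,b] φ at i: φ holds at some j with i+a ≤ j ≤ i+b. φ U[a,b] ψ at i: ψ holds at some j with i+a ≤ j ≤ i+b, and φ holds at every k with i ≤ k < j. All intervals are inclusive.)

0, 1, 2

Evaluate at each i in [0,5]:
  i=0: ✓ (witness j=0)
  i=1: ✓ (witness j=1)
  i=2: ✓ (witness j=2)
  i=3: ✗ (none in [3,4])
  i=4: ✗ (none in [4,5])
  i=5: ✗ (none in [5,6])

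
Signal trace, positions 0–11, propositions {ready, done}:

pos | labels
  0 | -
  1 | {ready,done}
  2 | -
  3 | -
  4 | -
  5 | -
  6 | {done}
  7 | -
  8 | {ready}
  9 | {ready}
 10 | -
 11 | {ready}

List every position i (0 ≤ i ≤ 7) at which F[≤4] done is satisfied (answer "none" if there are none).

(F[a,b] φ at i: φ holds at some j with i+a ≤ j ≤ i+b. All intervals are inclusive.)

Evaluate at each i in [0,7]:
  i=0: ✓ (witness j=1)
  i=1: ✓ (witness j=1)
  i=2: ✓ (witness j=6)
  i=3: ✓ (witness j=6)
  i=4: ✓ (witness j=6)
  i=5: ✓ (witness j=6)
  i=6: ✓ (witness j=6)
  i=7: ✗ (none in [7,11])

0, 1, 2, 3, 4, 5, 6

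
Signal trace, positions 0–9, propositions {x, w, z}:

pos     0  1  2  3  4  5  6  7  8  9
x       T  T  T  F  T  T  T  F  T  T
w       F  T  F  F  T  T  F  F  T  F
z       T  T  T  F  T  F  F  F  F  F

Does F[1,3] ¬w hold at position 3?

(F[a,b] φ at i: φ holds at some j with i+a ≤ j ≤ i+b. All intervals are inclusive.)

Check ¬w at each j in [4,6]:
  j=4: false
  j=5: false
  j=6: true
Found at j=6 → formula holds.

Yes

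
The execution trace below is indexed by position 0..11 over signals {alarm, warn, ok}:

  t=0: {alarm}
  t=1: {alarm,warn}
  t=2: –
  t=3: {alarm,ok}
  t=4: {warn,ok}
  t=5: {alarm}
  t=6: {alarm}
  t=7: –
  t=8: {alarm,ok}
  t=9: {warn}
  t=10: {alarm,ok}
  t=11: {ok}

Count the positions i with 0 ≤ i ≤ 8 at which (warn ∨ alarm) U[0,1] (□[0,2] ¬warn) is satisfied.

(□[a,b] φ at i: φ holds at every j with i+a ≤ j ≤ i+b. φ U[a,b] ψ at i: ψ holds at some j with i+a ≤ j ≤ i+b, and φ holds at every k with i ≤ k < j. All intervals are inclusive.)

3

Evaluate at each i in [0,8]:
  i=0: ✗ (no rhs in [0,1])
  i=1: ✗ (no rhs in [1,2])
  i=2: ✗ (no rhs in [2,3])
  i=3: ✗ (no rhs in [3,4])
  i=4: ✓ (rhs at j=5; lhs holds on [4,4])
  i=5: ✓ (rhs at j=5)
  i=6: ✓ (rhs at j=6)
  i=7: ✗ (no rhs in [7,8])
  i=8: ✗ (no rhs in [8,9])
Positions where it holds: {4, 5, 6} → 3.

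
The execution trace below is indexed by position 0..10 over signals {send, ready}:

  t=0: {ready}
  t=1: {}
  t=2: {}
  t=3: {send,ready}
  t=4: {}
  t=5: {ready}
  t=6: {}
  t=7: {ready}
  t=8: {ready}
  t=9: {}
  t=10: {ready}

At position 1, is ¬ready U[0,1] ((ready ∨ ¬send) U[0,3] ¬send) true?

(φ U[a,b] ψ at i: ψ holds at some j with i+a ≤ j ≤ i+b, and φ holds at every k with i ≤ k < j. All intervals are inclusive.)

True

Need some j in [1,2] with ((ready ∨ ¬send) U[0,3] ¬send), and ¬ready at every k in [1,j-1].
  j=1: ((ready ∨ ¬send) U[0,3] ¬send) holds; no prefix to check → satisfied.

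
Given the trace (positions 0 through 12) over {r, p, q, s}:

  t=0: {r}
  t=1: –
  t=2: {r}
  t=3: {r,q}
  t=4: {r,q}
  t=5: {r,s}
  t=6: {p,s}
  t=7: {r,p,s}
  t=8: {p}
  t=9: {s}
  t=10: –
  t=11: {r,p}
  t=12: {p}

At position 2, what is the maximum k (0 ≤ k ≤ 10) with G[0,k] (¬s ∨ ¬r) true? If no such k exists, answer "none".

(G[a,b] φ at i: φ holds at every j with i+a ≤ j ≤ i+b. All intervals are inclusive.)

(¬s ∨ ¬r) must hold from j=2 onward; find where it first fails.
  j=2: holds
  j=3: holds
  j=4: holds
  j=5: fails
Holds on [2,4], so largest k = 2.

2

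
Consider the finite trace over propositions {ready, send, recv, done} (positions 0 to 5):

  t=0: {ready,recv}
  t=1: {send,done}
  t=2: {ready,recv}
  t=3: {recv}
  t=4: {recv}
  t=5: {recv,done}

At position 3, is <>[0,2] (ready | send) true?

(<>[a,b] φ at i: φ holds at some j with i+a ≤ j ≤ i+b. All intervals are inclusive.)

Check (ready | send) at each j in [3,5]:
  j=3: false
  j=4: false
  j=5: false
No position in the window satisfies it → formula fails.

No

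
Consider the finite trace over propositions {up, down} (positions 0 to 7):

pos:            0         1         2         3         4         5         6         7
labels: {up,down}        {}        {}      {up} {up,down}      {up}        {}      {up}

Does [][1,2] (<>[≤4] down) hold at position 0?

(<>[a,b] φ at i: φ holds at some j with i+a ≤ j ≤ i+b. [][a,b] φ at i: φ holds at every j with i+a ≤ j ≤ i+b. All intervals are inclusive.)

Check <>[≤4] down at every j in [1,2]:
  j=1: holds (witness at 4)
  j=2: holds (witness at 4)
All positions satisfy it → formula holds.

Yes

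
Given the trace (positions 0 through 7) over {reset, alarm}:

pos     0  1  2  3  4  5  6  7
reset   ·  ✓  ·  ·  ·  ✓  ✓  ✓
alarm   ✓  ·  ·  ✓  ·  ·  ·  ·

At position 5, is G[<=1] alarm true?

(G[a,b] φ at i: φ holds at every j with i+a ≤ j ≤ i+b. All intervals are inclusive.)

Check alarm at every j in [5,6]:
  j=5: false
  j=6: false
Fails at j=5 → formula fails.

No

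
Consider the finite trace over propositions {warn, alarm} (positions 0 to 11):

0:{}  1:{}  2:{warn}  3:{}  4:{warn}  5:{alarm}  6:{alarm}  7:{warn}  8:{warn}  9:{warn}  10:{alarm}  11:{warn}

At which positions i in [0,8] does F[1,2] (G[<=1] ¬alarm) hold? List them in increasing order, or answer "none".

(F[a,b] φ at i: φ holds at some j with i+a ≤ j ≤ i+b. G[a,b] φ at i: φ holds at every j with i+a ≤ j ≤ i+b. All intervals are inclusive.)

Evaluate at each i in [0,8]:
  i=0: ✓ (witness j=1)
  i=1: ✓ (witness j=2)
  i=2: ✓ (witness j=3)
  i=3: ✗ (none in [4,5])
  i=4: ✗ (none in [5,6])
  i=5: ✓ (witness j=7)
  i=6: ✓ (witness j=7)
  i=7: ✓ (witness j=8)
  i=8: ✗ (none in [9,10])

0, 1, 2, 5, 6, 7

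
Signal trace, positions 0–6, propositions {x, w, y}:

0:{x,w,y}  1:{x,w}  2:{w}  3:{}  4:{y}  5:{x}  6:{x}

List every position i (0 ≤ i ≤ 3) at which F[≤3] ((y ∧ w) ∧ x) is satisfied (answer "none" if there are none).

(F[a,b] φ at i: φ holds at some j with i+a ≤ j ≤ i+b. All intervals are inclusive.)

0

Evaluate at each i in [0,3]:
  i=0: ✓ (witness j=0)
  i=1: ✗ (none in [1,4])
  i=2: ✗ (none in [2,5])
  i=3: ✗ (none in [3,6])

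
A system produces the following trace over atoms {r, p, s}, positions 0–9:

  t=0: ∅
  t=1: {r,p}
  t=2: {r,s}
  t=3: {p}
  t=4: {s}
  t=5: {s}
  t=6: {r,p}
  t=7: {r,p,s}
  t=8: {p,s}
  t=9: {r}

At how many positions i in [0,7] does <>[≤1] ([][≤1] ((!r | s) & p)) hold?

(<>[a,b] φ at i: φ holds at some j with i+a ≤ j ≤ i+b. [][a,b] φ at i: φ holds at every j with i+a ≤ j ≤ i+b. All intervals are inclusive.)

2

Evaluate at each i in [0,7]:
  i=0: ✗ (none in [0,1])
  i=1: ✗ (none in [1,2])
  i=2: ✗ (none in [2,3])
  i=3: ✗ (none in [3,4])
  i=4: ✗ (none in [4,5])
  i=5: ✗ (none in [5,6])
  i=6: ✓ (witness j=7)
  i=7: ✓ (witness j=7)
Positions where it holds: {6, 7} → 2.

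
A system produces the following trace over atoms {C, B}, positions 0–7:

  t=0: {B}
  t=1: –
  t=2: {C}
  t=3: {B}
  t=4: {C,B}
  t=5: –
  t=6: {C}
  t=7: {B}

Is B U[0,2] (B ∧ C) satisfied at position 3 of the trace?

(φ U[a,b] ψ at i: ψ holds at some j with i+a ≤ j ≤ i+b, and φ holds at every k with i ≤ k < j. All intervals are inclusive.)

Need some j in [3,5] with (B ∧ C), and B at every k in [3,j-1].
  j=3: (B ∧ C) false.
  j=4: (B ∧ C) holds; B holds at every k in [3,3] → satisfied.

Yes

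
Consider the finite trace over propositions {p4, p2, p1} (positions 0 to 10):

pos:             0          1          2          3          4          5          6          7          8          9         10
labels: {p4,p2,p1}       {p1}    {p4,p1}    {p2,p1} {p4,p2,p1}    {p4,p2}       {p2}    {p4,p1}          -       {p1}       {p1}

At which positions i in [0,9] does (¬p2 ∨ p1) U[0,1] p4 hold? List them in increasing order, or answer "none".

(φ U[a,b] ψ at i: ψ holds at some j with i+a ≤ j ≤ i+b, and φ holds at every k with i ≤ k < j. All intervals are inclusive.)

Evaluate at each i in [0,9]:
  i=0: ✓ (rhs at j=0)
  i=1: ✓ (rhs at j=2; lhs holds on [1,1])
  i=2: ✓ (rhs at j=2)
  i=3: ✓ (rhs at j=4; lhs holds on [3,3])
  i=4: ✓ (rhs at j=4)
  i=5: ✓ (rhs at j=5)
  i=6: ✗ (lhs fails at k=6 before rhs at j=7)
  i=7: ✓ (rhs at j=7)
  i=8: ✗ (no rhs in [8,9])
  i=9: ✗ (no rhs in [9,10])

0, 1, 2, 3, 4, 5, 7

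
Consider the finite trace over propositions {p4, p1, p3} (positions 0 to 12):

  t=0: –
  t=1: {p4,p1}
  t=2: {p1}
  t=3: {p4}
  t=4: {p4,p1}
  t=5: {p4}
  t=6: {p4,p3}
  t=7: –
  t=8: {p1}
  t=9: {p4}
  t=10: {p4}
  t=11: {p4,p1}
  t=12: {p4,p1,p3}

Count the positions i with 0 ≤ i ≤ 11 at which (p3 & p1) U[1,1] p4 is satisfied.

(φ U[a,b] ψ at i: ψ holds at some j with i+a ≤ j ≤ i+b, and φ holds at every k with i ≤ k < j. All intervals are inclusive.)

0

Evaluate at each i in [0,11]:
  i=0: ✗ (lhs fails at k=0 before rhs at j=1)
  i=1: ✗ (no rhs in [2,2])
  i=2: ✗ (lhs fails at k=2 before rhs at j=3)
  i=3: ✗ (lhs fails at k=3 before rhs at j=4)
  i=4: ✗ (lhs fails at k=4 before rhs at j=5)
  i=5: ✗ (lhs fails at k=5 before rhs at j=6)
  i=6: ✗ (no rhs in [7,7])
  i=7: ✗ (no rhs in [8,8])
  i=8: ✗ (lhs fails at k=8 before rhs at j=9)
  i=9: ✗ (lhs fails at k=9 before rhs at j=10)
  i=10: ✗ (lhs fails at k=10 before rhs at j=11)
  i=11: ✗ (lhs fails at k=11 before rhs at j=12)
Positions where it holds: {} → 0.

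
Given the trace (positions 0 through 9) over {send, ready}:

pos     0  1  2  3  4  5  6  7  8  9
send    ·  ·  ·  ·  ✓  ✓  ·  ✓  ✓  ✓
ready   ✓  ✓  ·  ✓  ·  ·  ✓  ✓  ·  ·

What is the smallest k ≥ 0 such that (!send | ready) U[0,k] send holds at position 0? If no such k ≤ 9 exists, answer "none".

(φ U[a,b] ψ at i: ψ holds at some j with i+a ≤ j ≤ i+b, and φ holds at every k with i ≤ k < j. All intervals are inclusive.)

Need earliest j ≥ 0 with send, and (!send | ready) at every k in [0,j-1].
  j=0: rhs fails.
  j=1: rhs fails.
  j=2: rhs fails.
  j=3: rhs fails.
  j=4: rhs holds; lhs holds on [0,3]. k = 4.

4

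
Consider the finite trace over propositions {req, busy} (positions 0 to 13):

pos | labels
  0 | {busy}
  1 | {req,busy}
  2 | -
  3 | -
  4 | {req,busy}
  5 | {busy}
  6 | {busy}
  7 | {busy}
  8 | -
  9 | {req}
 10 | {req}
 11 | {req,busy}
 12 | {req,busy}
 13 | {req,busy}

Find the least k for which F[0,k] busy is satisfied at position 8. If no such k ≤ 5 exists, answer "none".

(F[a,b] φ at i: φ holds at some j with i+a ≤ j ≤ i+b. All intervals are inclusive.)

Scan j = 8,9,… for busy:
  j=8: fails
  j=9: fails
  j=10: fails
  j=11: holds
First hit at j=11, so smallest k = 11-8 = 3.

3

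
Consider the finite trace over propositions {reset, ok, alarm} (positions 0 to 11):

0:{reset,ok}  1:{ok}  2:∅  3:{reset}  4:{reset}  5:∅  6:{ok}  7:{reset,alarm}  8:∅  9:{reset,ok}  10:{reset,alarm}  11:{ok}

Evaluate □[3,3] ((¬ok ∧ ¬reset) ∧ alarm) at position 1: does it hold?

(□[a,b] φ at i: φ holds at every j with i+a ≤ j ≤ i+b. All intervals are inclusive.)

Does not hold

Check ((¬ok ∧ ¬reset) ∧ alarm) at every j in [4,4]:
  j=4: false
Fails at j=4 → formula fails.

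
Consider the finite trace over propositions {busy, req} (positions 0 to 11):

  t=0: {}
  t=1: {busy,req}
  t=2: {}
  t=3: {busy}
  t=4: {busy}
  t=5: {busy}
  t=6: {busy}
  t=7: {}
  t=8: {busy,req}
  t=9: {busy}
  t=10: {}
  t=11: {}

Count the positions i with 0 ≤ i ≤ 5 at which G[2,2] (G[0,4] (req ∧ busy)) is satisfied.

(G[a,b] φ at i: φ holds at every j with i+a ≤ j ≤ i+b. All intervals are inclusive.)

Evaluate at each i in [0,5]:
  i=0: ✗ (fails at j=2)
  i=1: ✗ (fails at j=3)
  i=2: ✗ (fails at j=4)
  i=3: ✗ (fails at j=5)
  i=4: ✗ (fails at j=6)
  i=5: ✗ (fails at j=7)
Positions where it holds: {} → 0.

0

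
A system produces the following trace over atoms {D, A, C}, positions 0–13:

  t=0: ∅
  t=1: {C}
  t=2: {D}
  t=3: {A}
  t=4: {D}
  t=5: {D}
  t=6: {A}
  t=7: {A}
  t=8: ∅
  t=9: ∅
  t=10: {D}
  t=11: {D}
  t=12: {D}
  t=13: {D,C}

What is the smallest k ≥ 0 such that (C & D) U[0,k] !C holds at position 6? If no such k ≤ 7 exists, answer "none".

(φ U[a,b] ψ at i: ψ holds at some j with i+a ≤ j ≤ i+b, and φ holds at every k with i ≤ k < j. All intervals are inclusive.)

Need earliest j ≥ 6 with !C, and (C & D) at every k in [6,j-1].
  j=6: rhs holds (empty prefix). k = 0.

0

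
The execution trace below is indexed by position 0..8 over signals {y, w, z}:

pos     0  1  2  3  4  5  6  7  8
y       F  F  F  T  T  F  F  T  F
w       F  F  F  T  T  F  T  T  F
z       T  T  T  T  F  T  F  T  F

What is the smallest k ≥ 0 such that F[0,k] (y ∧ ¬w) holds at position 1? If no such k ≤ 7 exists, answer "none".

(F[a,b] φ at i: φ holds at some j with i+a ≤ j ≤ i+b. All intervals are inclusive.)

Scan j = 1,2,… for (y ∧ ¬w):
  j=1: fails
  j=2: fails
  j=3: fails
  j=4: fails
  j=5: fails
  j=6: fails
  j=7: fails
  j=8: fails
No j in [1,8] satisfies it → none.

none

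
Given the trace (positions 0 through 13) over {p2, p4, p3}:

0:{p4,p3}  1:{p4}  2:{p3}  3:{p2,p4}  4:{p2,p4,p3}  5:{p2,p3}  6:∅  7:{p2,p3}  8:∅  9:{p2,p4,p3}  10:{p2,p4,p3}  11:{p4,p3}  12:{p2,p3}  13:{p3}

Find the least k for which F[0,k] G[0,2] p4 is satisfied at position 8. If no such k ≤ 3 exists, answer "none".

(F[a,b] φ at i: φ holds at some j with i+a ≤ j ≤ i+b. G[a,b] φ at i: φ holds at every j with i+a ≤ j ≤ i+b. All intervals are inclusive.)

1

Scan j = 8,9,… for G[0,2] p4:
  j=8: fails
  j=9: holds
First hit at j=9, so smallest k = 9-8 = 1.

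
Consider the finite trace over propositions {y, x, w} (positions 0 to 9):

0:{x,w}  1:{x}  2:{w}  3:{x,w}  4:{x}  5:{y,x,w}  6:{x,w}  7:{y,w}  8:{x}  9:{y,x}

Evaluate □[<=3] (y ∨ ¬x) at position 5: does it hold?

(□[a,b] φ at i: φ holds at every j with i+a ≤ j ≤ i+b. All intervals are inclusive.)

Check (y ∨ ¬x) at every j in [5,8]:
  j=5: true
  j=6: false
  j=7: true
  j=8: false
Fails at j=6 → formula fails.

False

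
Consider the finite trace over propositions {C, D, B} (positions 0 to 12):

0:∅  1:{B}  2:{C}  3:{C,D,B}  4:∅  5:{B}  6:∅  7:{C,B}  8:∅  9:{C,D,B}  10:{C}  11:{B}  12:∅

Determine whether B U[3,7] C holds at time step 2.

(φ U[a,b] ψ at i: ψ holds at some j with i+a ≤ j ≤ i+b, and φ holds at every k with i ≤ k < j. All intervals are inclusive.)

Need some j in [5,9] with C, and B at every k in [2,j-1].
  j=5: C false.
  j=6: C false.
  j=7: C holds, but B fails at k=2 → not this j.
  j=8: C false.
  j=9: C holds, but B fails at k=2 → not this j.
No j in the window works → until fails.

False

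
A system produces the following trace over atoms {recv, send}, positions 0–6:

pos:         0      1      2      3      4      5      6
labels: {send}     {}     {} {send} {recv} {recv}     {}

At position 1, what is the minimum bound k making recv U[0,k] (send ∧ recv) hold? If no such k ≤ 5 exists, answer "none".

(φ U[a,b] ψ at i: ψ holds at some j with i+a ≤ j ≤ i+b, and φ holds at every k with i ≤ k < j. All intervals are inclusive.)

Need earliest j ≥ 1 with (send ∧ recv), and recv at every k in [1,j-1].
  j=1: rhs fails.
  j=2: rhs fails.
  j=3: rhs fails.
  j=4: rhs fails.
  j=5: rhs fails.
  j=6: rhs fails.
No witness within the range → none.

none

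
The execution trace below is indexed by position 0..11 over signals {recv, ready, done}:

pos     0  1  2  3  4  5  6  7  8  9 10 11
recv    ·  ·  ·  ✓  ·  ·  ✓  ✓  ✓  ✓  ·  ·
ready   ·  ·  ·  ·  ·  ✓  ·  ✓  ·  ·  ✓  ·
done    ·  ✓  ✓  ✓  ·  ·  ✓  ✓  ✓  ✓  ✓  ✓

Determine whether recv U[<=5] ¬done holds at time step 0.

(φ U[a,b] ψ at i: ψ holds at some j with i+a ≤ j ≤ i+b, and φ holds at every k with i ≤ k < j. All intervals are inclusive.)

Holds

Need some j in [0,5] with ¬done, and recv at every k in [0,j-1].
  j=0: ¬done holds; no prefix to check → satisfied.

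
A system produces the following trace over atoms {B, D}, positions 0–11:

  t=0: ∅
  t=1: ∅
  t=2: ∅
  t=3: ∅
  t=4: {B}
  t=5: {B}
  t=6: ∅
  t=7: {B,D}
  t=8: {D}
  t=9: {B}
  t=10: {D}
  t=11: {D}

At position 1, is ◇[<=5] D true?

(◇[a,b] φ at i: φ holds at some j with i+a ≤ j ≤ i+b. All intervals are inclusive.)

Does not hold

Check D at each j in [1,6]:
  j=1: false
  j=2: false
  j=3: false
  j=4: false
  j=5: false
  j=6: false
No position in the window satisfies it → formula fails.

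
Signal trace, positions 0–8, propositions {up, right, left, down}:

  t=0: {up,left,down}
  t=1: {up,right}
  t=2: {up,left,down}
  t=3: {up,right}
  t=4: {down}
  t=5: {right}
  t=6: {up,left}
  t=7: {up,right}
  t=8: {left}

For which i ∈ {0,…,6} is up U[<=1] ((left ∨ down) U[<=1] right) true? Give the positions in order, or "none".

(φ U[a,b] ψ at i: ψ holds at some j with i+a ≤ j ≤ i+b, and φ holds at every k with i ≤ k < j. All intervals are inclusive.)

0, 1, 2, 3, 4, 5, 6

Evaluate at each i in [0,6]:
  i=0: ✓ (rhs at j=0)
  i=1: ✓ (rhs at j=1)
  i=2: ✓ (rhs at j=2)
  i=3: ✓ (rhs at j=3)
  i=4: ✓ (rhs at j=4)
  i=5: ✓ (rhs at j=5)
  i=6: ✓ (rhs at j=6)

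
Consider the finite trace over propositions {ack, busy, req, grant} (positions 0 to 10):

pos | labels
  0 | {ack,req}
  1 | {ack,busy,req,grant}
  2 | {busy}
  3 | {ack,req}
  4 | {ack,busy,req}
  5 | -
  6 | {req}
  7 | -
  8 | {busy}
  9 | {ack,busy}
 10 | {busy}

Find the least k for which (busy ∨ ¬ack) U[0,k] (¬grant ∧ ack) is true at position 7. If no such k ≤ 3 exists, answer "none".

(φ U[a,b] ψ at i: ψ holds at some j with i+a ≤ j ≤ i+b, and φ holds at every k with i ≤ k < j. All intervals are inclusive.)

Need earliest j ≥ 7 with (¬grant ∧ ack), and (busy ∨ ¬ack) at every k in [7,j-1].
  j=7: rhs fails.
  j=8: rhs fails.
  j=9: rhs holds; lhs holds on [7,8]. k = 2.

2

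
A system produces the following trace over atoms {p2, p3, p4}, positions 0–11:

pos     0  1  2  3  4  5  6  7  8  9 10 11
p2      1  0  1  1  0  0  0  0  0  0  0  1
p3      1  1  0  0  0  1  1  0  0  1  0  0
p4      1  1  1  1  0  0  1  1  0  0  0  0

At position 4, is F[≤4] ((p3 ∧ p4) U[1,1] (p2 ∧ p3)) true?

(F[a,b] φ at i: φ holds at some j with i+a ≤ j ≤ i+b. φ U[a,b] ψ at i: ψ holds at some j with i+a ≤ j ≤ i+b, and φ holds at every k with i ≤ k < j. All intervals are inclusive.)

Does not hold

Check ((p3 ∧ p4) U[1,1] (p2 ∧ p3)) at each j in [4,8]:
  j=4: fails
  j=5: fails
  j=6: fails
  j=7: fails
  j=8: fails
No position in the window satisfies it → formula fails.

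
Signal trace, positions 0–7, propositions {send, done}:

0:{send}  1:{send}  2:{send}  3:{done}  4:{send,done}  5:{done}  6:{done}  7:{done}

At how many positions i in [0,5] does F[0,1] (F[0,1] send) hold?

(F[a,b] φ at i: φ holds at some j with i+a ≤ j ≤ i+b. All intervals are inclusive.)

5

Evaluate at each i in [0,5]:
  i=0: ✓ (witness j=0)
  i=1: ✓ (witness j=1)
  i=2: ✓ (witness j=2)
  i=3: ✓ (witness j=3)
  i=4: ✓ (witness j=4)
  i=5: ✗ (none in [5,6])
Positions where it holds: {0, 1, 2, 3, 4} → 5.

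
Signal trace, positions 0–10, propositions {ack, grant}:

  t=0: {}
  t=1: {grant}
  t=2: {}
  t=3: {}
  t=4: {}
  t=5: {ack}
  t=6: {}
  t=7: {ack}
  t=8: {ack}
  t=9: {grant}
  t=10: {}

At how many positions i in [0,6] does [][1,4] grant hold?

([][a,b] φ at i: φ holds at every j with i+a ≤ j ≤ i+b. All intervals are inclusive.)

Evaluate at each i in [0,6]:
  i=0: ✗ (fails at j=2)
  i=1: ✗ (fails at j=2)
  i=2: ✗ (fails at j=3)
  i=3: ✗ (fails at j=4)
  i=4: ✗ (fails at j=5)
  i=5: ✗ (fails at j=6)
  i=6: ✗ (fails at j=7)
Positions where it holds: {} → 0.

0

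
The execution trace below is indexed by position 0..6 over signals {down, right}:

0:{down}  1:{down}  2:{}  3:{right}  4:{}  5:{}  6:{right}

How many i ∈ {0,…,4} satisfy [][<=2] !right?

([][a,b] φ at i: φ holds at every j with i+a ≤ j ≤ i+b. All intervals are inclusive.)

Evaluate at each i in [0,4]:
  i=0: ✓ (all of [0,2])
  i=1: ✗ (fails at j=3)
  i=2: ✗ (fails at j=3)
  i=3: ✗ (fails at j=3)
  i=4: ✗ (fails at j=6)
Positions where it holds: {0} → 1.

1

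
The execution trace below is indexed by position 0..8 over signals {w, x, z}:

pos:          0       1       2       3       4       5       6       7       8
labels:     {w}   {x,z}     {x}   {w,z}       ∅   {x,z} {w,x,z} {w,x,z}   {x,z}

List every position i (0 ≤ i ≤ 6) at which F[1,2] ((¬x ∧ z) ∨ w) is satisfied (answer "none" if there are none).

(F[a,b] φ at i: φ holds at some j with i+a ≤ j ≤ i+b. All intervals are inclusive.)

1, 2, 4, 5, 6

Evaluate at each i in [0,6]:
  i=0: ✗ (none in [1,2])
  i=1: ✓ (witness j=3)
  i=2: ✓ (witness j=3)
  i=3: ✗ (none in [4,5])
  i=4: ✓ (witness j=6)
  i=5: ✓ (witness j=6)
  i=6: ✓ (witness j=7)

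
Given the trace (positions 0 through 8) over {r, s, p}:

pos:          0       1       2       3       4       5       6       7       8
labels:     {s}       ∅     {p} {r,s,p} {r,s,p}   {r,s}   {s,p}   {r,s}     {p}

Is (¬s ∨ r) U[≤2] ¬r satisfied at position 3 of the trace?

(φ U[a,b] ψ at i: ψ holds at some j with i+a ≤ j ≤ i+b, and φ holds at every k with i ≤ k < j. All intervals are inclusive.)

Need some j in [3,5] with ¬r, and (¬s ∨ r) at every k in [3,j-1].
  j=3: ¬r false.
  j=4: ¬r false.
  j=5: ¬r false.
No j in the window works → until fails.

No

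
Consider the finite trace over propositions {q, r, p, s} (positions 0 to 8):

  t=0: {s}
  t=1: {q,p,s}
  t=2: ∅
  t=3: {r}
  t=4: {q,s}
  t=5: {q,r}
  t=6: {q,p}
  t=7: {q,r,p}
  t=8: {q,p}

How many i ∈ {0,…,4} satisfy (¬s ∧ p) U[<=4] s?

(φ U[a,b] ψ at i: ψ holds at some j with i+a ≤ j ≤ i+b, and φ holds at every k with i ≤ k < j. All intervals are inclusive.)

3

Evaluate at each i in [0,4]:
  i=0: ✓ (rhs at j=0)
  i=1: ✓ (rhs at j=1)
  i=2: ✗ (lhs fails at k=2 before rhs at j=4)
  i=3: ✗ (lhs fails at k=3 before rhs at j=4)
  i=4: ✓ (rhs at j=4)
Positions where it holds: {0, 1, 4} → 3.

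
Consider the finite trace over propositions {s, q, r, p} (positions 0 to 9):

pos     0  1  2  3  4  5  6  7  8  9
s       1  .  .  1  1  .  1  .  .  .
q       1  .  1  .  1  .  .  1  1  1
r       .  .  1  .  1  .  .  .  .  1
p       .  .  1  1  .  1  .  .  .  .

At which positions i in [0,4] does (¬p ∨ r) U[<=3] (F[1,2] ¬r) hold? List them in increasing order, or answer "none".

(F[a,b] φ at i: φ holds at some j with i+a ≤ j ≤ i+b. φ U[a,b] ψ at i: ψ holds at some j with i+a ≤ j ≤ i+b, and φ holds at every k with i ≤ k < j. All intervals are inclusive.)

Evaluate at each i in [0,4]:
  i=0: ✓ (rhs at j=0)
  i=1: ✓ (rhs at j=1)
  i=2: ✓ (rhs at j=2)
  i=3: ✓ (rhs at j=3)
  i=4: ✓ (rhs at j=4)

0, 1, 2, 3, 4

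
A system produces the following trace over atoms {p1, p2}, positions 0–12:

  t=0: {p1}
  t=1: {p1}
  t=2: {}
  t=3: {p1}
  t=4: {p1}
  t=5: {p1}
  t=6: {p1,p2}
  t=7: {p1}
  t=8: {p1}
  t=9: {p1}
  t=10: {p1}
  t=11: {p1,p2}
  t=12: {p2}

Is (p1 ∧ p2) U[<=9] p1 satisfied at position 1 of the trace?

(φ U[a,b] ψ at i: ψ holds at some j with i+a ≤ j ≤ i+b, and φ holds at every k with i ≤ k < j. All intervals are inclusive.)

Need some j in [1,10] with p1, and (p1 ∧ p2) at every k in [1,j-1].
  j=1: p1 holds; no prefix to check → satisfied.

Holds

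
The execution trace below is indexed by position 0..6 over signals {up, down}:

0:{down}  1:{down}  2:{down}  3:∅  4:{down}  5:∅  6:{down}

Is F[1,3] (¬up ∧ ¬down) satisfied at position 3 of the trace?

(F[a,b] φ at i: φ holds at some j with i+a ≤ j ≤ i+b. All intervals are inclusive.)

Yes

Check (¬up ∧ ¬down) at each j in [4,6]:
  j=4: false
  j=5: true
  j=6: false
Found at j=5 → formula holds.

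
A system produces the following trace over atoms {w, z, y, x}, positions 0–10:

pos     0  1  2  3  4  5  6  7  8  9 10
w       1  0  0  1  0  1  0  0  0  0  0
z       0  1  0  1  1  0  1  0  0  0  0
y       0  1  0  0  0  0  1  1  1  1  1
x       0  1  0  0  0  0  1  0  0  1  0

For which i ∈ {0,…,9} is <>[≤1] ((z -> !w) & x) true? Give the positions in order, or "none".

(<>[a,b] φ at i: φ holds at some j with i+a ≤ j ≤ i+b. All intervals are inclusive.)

Evaluate at each i in [0,9]:
  i=0: ✓ (witness j=1)
  i=1: ✓ (witness j=1)
  i=2: ✗ (none in [2,3])
  i=3: ✗ (none in [3,4])
  i=4: ✗ (none in [4,5])
  i=5: ✓ (witness j=6)
  i=6: ✓ (witness j=6)
  i=7: ✗ (none in [7,8])
  i=8: ✓ (witness j=9)
  i=9: ✓ (witness j=9)

0, 1, 5, 6, 8, 9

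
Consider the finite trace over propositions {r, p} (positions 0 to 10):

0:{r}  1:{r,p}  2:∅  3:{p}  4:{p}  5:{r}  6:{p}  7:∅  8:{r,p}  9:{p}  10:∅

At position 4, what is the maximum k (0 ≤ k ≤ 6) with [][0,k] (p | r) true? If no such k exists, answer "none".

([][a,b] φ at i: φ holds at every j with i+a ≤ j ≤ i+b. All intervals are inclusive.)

(p | r) must hold from j=4 onward; find where it first fails.
  j=4: holds
  j=5: holds
  j=6: holds
  j=7: fails
Holds on [4,6], so largest k = 2.

2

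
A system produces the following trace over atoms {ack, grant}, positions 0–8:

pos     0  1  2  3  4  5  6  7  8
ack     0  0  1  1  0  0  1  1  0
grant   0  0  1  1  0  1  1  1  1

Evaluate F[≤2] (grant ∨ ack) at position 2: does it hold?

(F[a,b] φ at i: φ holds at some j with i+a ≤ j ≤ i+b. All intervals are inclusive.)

Check (grant ∨ ack) at each j in [2,4]:
  j=2: true
  j=3: true
  j=4: false
Found at j=2 → formula holds.

Yes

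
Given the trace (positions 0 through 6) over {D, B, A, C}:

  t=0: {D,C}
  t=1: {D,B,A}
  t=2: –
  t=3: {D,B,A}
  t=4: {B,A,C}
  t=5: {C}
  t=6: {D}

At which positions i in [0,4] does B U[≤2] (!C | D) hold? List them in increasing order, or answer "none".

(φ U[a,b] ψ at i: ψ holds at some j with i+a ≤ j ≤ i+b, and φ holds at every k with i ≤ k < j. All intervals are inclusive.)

0, 1, 2, 3

Evaluate at each i in [0,4]:
  i=0: ✓ (rhs at j=0)
  i=1: ✓ (rhs at j=1)
  i=2: ✓ (rhs at j=2)
  i=3: ✓ (rhs at j=3)
  i=4: ✗ (lhs fails at k=5 before rhs at j=6)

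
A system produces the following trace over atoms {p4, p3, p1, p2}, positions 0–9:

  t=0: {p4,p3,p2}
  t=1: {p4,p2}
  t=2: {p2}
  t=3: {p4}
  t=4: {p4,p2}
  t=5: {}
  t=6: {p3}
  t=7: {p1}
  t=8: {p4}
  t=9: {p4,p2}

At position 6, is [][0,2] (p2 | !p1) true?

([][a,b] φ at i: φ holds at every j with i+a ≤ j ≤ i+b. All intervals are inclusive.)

Check (p2 | !p1) at every j in [6,8]:
  j=6: true
  j=7: false
  j=8: true
Fails at j=7 → formula fails.

No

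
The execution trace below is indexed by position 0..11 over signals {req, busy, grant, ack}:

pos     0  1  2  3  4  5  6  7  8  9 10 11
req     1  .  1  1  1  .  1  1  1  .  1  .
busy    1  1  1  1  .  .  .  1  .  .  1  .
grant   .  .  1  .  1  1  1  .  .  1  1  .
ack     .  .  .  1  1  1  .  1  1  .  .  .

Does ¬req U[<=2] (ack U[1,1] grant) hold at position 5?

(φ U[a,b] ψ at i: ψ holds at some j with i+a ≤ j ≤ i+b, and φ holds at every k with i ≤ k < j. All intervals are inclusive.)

Need some j in [5,7] with (ack U[1,1] grant), and ¬req at every k in [5,j-1].
  j=5: (ack U[1,1] grant) holds; no prefix to check → satisfied.

Yes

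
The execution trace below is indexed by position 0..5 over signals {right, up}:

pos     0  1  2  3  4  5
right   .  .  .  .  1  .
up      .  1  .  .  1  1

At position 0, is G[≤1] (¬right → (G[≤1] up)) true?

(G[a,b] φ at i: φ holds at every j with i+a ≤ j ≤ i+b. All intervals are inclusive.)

No

Check (¬right → (G[≤1] up)) at every j in [0,1]:
  j=0: antecedent true; consequent fails at 0 → ✗
  j=1: antecedent true; consequent fails at 2 → ✗
Fails at j=0 → formula fails.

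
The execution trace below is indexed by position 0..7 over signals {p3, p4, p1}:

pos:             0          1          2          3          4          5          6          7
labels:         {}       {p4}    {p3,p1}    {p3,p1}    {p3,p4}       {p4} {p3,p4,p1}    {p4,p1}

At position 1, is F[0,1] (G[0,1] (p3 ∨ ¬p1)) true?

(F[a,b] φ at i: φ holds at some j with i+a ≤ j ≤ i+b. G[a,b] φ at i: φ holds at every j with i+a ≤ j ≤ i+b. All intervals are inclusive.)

Yes

Check G[0,1] (p3 ∨ ¬p1) at each j in [1,2]:
  j=1: holds on [1,2]
  j=2: holds on [2,3]
Found at j=1 → formula holds.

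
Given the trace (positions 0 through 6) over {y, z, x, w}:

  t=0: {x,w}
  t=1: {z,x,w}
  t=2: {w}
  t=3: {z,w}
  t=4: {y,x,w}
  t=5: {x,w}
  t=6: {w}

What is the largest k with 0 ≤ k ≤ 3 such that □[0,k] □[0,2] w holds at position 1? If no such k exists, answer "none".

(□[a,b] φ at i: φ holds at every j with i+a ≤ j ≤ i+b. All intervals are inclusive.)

□[0,2] w must hold from j=1 onward; find where it first fails.
  j=1: holds
  j=2: holds
  j=3: holds
  j=4: holds
Holds through j=4; largest k = 3.

3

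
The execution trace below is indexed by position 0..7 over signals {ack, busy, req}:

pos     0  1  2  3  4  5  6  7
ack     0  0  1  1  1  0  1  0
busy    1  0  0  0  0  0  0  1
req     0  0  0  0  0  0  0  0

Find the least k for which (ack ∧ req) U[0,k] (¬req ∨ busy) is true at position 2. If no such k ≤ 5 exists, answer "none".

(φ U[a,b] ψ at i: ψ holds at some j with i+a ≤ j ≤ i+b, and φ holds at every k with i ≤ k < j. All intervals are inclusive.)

Need earliest j ≥ 2 with (¬req ∨ busy), and (ack ∧ req) at every k in [2,j-1].
  j=2: rhs holds (empty prefix). k = 0.

0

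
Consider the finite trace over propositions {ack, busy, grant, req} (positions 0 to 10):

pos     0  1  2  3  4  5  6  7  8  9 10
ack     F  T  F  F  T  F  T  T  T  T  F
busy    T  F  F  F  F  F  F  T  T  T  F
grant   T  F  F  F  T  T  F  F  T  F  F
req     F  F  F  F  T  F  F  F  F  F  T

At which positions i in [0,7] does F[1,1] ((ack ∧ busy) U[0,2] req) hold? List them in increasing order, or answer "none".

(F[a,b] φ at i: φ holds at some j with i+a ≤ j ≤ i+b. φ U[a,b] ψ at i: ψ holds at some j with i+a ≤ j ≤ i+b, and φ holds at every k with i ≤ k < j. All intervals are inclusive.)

3, 7

Evaluate at each i in [0,7]:
  i=0: ✗ (none in [1,1])
  i=1: ✗ (none in [2,2])
  i=2: ✗ (none in [3,3])
  i=3: ✓ (witness j=4)
  i=4: ✗ (none in [5,5])
  i=5: ✗ (none in [6,6])
  i=6: ✗ (none in [7,7])
  i=7: ✓ (witness j=8)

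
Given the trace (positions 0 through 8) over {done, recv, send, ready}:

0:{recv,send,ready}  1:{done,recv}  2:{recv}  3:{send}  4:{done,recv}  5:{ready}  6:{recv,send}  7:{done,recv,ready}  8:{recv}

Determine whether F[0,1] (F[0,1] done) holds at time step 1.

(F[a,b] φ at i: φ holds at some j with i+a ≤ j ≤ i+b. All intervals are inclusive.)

Holds

Check F[0,1] done at each j in [1,2]:
  j=1: holds (witness at 1)
  j=2: fails (none in [2,3])
Found at j=1 → formula holds.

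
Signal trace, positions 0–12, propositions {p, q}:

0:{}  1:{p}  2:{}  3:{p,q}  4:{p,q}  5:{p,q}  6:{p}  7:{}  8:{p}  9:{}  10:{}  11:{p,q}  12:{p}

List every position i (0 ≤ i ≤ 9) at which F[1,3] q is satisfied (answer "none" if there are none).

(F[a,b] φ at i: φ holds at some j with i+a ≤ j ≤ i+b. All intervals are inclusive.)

Evaluate at each i in [0,9]:
  i=0: ✓ (witness j=3)
  i=1: ✓ (witness j=3)
  i=2: ✓ (witness j=3)
  i=3: ✓ (witness j=4)
  i=4: ✓ (witness j=5)
  i=5: ✗ (none in [6,8])
  i=6: ✗ (none in [7,9])
  i=7: ✗ (none in [8,10])
  i=8: ✓ (witness j=11)
  i=9: ✓ (witness j=11)

0, 1, 2, 3, 4, 8, 9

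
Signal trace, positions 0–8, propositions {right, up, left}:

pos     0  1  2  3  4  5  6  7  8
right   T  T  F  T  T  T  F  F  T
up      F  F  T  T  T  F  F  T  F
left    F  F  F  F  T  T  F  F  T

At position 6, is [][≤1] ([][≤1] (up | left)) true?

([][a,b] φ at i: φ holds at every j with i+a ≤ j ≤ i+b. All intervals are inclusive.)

Check [][≤1] (up | left) at every j in [6,7]:
  j=6: fails at 6
  j=7: holds on [7,8]
Fails at j=6 → formula fails.

False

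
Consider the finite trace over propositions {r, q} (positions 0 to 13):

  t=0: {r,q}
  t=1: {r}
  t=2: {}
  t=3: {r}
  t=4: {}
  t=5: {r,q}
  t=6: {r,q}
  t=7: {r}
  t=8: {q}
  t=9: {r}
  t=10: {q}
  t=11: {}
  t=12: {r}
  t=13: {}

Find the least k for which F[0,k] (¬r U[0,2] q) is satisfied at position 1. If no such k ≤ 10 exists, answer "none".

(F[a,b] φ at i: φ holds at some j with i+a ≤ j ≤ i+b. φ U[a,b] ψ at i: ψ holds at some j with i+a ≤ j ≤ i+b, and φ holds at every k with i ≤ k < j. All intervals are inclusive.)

3

Scan j = 1,2,… for (¬r U[0,2] q):
  j=1: fails
  j=2: fails
  j=3: fails
  j=4: holds
First hit at j=4, so smallest k = 4-1 = 3.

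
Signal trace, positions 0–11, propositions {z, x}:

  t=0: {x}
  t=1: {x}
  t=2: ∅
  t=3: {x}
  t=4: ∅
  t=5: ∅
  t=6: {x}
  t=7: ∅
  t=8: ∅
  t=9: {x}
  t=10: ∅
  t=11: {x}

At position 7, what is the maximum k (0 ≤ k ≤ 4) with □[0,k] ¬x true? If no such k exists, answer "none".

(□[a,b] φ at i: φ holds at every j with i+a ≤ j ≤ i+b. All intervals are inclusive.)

¬x must hold from j=7 onward; find where it first fails.
  j=7: holds
  j=8: holds
  j=9: fails
Holds on [7,8], so largest k = 1.

1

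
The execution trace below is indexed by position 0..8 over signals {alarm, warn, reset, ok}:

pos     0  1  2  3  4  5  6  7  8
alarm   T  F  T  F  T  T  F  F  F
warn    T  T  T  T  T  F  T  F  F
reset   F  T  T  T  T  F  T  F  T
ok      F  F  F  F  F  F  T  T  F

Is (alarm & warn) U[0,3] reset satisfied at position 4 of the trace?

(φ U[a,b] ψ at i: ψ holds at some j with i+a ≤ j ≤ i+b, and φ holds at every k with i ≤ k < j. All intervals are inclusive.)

Yes

Need some j in [4,7] with reset, and (alarm & warn) at every k in [4,j-1].
  j=4: reset holds; no prefix to check → satisfied.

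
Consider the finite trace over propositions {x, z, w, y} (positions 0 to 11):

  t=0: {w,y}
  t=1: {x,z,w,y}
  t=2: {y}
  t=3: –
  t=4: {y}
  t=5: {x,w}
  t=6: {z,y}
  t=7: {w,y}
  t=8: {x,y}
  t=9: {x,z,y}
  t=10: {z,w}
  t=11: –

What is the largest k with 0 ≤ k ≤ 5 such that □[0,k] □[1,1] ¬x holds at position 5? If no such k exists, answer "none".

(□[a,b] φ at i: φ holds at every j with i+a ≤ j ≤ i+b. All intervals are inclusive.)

1

□[1,1] ¬x must hold from j=5 onward; find where it first fails.
  j=5: holds
  j=6: holds
  j=7: fails
Holds on [5,6], so largest k = 1.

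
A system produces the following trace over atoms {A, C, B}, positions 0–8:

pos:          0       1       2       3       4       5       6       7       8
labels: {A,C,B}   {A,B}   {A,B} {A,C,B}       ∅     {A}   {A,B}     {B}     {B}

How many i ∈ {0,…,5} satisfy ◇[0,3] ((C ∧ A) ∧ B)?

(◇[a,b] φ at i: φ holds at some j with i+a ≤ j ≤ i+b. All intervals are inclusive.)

Evaluate at each i in [0,5]:
  i=0: ✓ (witness j=0)
  i=1: ✓ (witness j=3)
  i=2: ✓ (witness j=3)
  i=3: ✓ (witness j=3)
  i=4: ✗ (none in [4,7])
  i=5: ✗ (none in [5,8])
Positions where it holds: {0, 1, 2, 3} → 4.

4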